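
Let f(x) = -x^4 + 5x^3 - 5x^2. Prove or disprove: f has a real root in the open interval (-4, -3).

f(-4) = -656 and f(-3) = -261, both negative, so a sign-change argument is unavailable; we show f keeps this sign on the whole interval.
Substitute x = -3 − u, where 0 < u < 1 on the interval. Expanding, f(-3 − u) = -u^4 - 17u^3 - 104u^2 - 273u - 261.
The nonzero coefficients here are all negative, so for u > 0 every term is negative (or zero), and the constant term -261 is strictly negative.
So f is strictly negative on (-4, -3); no root exists in the interval.

No such root exists.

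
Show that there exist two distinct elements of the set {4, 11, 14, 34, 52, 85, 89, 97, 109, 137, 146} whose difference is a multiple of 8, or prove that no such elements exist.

4 mod 8 = 4 and 52 mod 8 = 4, so 52 − 4 = 48 = 6·8.

4 and 52 are such a pair.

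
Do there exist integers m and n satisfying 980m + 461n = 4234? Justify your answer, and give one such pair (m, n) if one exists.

m = 73, n = -146

980 and 461 are coprime, so 980m + 461n ranges over all of ℤ.
Run the Euclidean algorithm on 980 and 461: 980 = 2·461 + 58, 461 = 7·58 + 55, 58 = 1·55 + 3, 55 = 18·3 + 1, 3 = 3·1 + 0.
Working back up the chain: 1 = 55 − 18·3 = 55 − 18·(58 − 1·55) = −18·58 + 19·55 = −18·58 + 19·(461 − 7·58) = 19·461 − 151·58 = 19·461 − 151·(980 − 2·461) = −151·980 + 321·461. So 980·(-151) + 461·321 = 1.
Times 4234: 980·(-639334) + 461·1359114 = 4234, so (-639334, 1359114) solves it.
Shifting by a multiple of (461, −980) keeps it a solution: m = -639334 + 1387·461 = 73, n = 1359114 − 1387·980 = -146.
Check: 980·73 + 461·(-146) = 71540 − 67306 = 4234. ✓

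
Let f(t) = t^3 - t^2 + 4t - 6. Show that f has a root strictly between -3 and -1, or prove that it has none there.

f has no root in that interval.

Evaluate at the endpoints: f(-3) = -54, f(-1) = -12 — same sign (negative).
f'(t) = 3t^2 - 2t + 4 has discriminant (-2)² − 4·3·4 = -44 < 0, so f' has no real roots and is positive for every real t.
Hence f is strictly increasing on ℝ, and in particular on [-3, -1]. A strictly monotone function with same-sign endpoint values stays negative on the whole interval, so f has no zero in (-3, -1).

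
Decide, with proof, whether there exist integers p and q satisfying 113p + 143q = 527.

p = 73, q = -54

Since gcd(113, 143) = 1, every integer is an integer combination of 113 and 143.
Euclidean algorithm: 143 = 1·113 + 30, 113 = 3·30 + 23, 30 = 1·23 + 7, 23 = 3·7 + 2, 7 = 3·2 + 1, 2 = 2·1 + 0.
Unwinding: 1 = 7 − 3·2 = 7 − 3·(23 − 3·7) = −3·23 + 10·7 = −3·23 + 10·(30 − 1·23) = 10·30 − 13·23 = 10·30 − 13·(113 − 3·30) = −13·113 + 49·30 = −13·113 + 49·(143 − 1·113) = 49·143 − 62·113, i.e. 113·(-62) + 143·49 = 1.
Scaling by 527 gives the particular solution (p, q) = (-32674, 25823).
The general solution is p = -32674 + 143k, q = 25823 − 113k; taking k = 229 gives the smaller pair p = 73, q = -54.
Indeed 113·73 + 143·(-54) = 8249 − 7722 = 527.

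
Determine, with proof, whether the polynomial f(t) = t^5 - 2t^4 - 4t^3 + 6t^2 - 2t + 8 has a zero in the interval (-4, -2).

Such a root exists.

f(-4) = -1168 and f(-2) = 4, which have opposite signs.
f is continuous everywhere (it is a polynomial), in particular on [-4, -2].
By the Intermediate Value Theorem f must vanish at some point of (-4, -2).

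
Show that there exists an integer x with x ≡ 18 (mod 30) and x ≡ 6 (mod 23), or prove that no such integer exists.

x = 558

Since 30 and 23 share no common factor, CRT says the pair of congruences has a solution (unique mod 690).
Any solution of the first congruence is x = 18 + 30t; substituting into the second, 30t ≡ 6 − 18 ≡ 11 (mod 23).
30 ≡ 7 (mod 23), so this reads 7t ≡ 11 (mod 23). To invert 7 modulo 23: 23 = 3·7 + 2, 7 = 3·2 + 1, 2 = 2·1 + 0, and unwinding, 1 = 7 − 3·2 = 7 − 3·(23 − 3·7) = −3·23 + 10·7. Thus 7⁻¹ ≡ 10 (mod 23).
Multiplying by 10: t ≡ 10·11 = 110 ≡ 18 (mod 23).
With t = 18: x = 18 + 30·18 = 558.
Check: 558 mod 30 = 18, 558 mod 23 = 6. ✓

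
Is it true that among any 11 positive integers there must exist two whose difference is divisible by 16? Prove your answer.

No, the set {26, 27, 28, 29, 30, 31, 32, 33, 34, 35, 36} is a counterexample.

Take the 11 consecutive integers 26, 27, …, 36: their residues mod 16 are all distinct because 11 ≤ 16.
Any two of them differ by at most 10 < 16 and by at least 1, so no difference is a multiple of 16.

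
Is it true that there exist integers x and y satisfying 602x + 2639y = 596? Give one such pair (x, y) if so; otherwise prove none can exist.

Both 602 and 2639 are divisible by gcd(602, 2639) = 7, hence so is any combination 602x + 2639y.
But 596 is not a multiple of 7 (it leaves remainder 1).
Therefore 602x + 2639y = 596 has no solution in integers.

No such integers exist.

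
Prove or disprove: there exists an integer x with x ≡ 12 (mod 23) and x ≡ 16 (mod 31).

x = 357

Since 23 and 31 share no common factor, CRT says the pair of congruences has a solution (unique mod 713).
Any solution of the first congruence is x = 12 + 23t; substituting into the second, 23t ≡ 16 − 12 ≡ 4 (mod 31).
To invert 23 modulo 31: 31 = 1·23 + 8, 23 = 2·8 + 7, 8 = 1·7 + 1, 7 = 7·1 + 0, and unwinding, 1 = 8 − 1·7 = 8 − (23 − 2·8) = −23 + 3·8 = −23 + 3·(31 − 1·23) = 3·31 − 4·23. Thus 23⁻¹ ≡ -4 ≡ 27 (mod 31).
Multiplying by 27: t ≡ 27·4 = 108 ≡ 15 (mod 31).
With t = 15: x = 12 + 23·15 = 357.
Verify: 357 = 15·23 + 12 and 357 = 11·31 + 16. ✓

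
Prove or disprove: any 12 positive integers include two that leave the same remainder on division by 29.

No, the set {5, 6, 7, 8, 9, 10, 11, 12, 13, 14, 15, 16} is a counterexample.

Take the 12 consecutive integers 5, 6, …, 16: their residues mod 29 are all distinct because 12 ≤ 29.
So no two of them leave the same remainder on division by 29; the claim fails for this set.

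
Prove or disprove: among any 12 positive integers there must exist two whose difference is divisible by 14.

Consider the 12 integers 17, 18, …, 28. They lie in distinct residue classes modulo 14, since 12 ≤ 14.
No two share a residue, so no pair has difference divisible by 14; the claim fails for this set.

No, the set {17, 18, 19, 20, 21, 22, 23, 24, 25, 26, 27, 28} is a counterexample.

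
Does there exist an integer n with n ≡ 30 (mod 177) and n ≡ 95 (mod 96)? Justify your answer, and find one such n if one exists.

There is no such integer.

Both moduli are multiples of 3 = gcd(177, 96), so any solution would satisfy n ≡ 30 and n ≡ 95 modulo 3 simultaneously.
These are incompatible: 30 − 95 = -65 is not divisible by 3.
Therefore no such n exists.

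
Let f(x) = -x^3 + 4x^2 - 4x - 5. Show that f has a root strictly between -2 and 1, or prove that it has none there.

f(-2) = 27 and f(1) = -6, which have opposite signs.
Since f is a polynomial it is continuous on [-2, 1].
By the Intermediate Value Theorem f must vanish at some point of (-2, 1).

Such a root exists.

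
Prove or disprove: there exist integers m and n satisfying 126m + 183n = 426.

m = 15, n = -8

Every value of 126m + 183n is a multiple of gcd(126, 183) = 3; since 3 ∣ 426, solutions exist.
Dividing through by 3 reduces the equation to 42m + 61n = 142.
Dividing repeatedly: 61 = 1·42 + 19, 42 = 2·19 + 4, 19 = 4·4 + 3, 4 = 1·3 + 1, 3 = 3·1 + 0.
Working back up the chain: 1 = 4 − 1·3 = 4 − (19 − 4·4) = −19 + 5·4 = −19 + 5·(42 − 2·19) = 5·42 − 11·19 = 5·42 − 11·(61 − 1·42) = −11·61 + 16·42. So 42·16 + 61·(-11) = 1.
Scaling by 142 gives the particular solution (m, n) = (2272, -1562).
Subtracting 37·61 from m and adding 37·42 to n gives the tidier solution (15, -8).
Indeed 126·15 + 183·(-8) = 1890 − 1464 = 426.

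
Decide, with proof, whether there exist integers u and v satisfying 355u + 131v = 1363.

u = 71, v = -182

355 and 131 are coprime, so 355u + 131v ranges over all of ℤ.
Euclidean algorithm: 355 = 2·131 + 93, 131 = 1·93 + 38, 93 = 2·38 + 17, 38 = 2·17 + 4, 17 = 4·4 + 1, 4 = 4·1 + 0.
Working back up the chain: 1 = 17 − 4·4 = 17 − 4·(38 − 2·17) = −4·38 + 9·17 = −4·38 + 9·(93 − 2·38) = 9·93 − 22·38 = 9·93 − 22·(131 − 1·93) = −22·131 + 31·93 = −22·131 + 31·(355 − 2·131) = 31·355 − 84·131. So 355·31 + 131·(-84) = 1.
Scaling by 1363 gives the particular solution (u, v) = (42253, -114492).
Shifting by a multiple of (131, −355) keeps it a solution: u = 42253 − 322·131 = 71, v = -114492 + 322·355 = -182.
Indeed 355·71 + 131·(-182) = 25205 − 23842 = 1363.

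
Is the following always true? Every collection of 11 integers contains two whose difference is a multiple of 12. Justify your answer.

No, the set {26, 27, 28, 29, 30, 31, 32, 33, 34, 35, 36} is a counterexample.

Try 11 consecutive integers, 26, 27, …, 36. Their remainders mod 12 are 2, 3, 4, 5, 6, 7, 8, 9, 10, 11, 0 — pairwise different, as any 11 ≤ 12 consecutive integers have distinct residues.
No two share a residue, so no pair has difference divisible by 12; the claim fails for this set.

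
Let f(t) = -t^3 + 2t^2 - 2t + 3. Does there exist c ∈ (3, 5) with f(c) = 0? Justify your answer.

f(3) = -12 and f(5) = -82, both negative.
The derivative f'(t) = -3t^2 + 4t - 2 is a quadratic with discriminant 4² − 4·(-3)·(-2) = -8 < 0; it never vanishes, so it is always negative (sign of the leading coefficient).
Hence f is strictly decreasing on ℝ, and in particular on [3, 5]. A strictly monotone function with same-sign endpoint values stays negative on the whole interval, so f has no zero in (3, 5).

No.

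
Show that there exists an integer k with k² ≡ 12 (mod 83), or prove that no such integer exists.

k = 26

k = 26 works: 26² = 676, and 676 − 12 = 664 = 8·83.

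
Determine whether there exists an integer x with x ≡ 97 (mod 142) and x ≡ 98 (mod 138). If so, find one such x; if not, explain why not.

There is no such integer.

Both moduli are multiples of 2 = gcd(142, 138), so any solution would satisfy x ≡ 97 and x ≡ 98 modulo 2 simultaneously.
But 97 mod 2 = 1 while 98 mod 2 = 0, a contradiction.
Therefore no such x exists.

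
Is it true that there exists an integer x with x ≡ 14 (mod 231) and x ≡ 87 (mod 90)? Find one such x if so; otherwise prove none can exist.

No such integer exists.

Both moduli are multiples of 3 = gcd(231, 90), so any solution would satisfy x ≡ 14 and x ≡ 87 modulo 3 simultaneously.
However 14 ≡ 2 and 87 ≡ 0 (mod 3), and 2 ≠ 0.
Hence the system has no solution.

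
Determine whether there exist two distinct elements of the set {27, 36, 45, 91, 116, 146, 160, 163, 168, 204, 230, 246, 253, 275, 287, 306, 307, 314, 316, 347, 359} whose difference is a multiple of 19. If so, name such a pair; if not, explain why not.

27 and 160 are such a pair.

27 mod 19 = 8 and 160 mod 19 = 8, so 160 − 27 = 133 = 7·19.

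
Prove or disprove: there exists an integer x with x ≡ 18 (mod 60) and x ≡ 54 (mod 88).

The moduli are not coprime: gcd(60, 88) = 4. Compatibility requires 4 ∣ (54 − 18) = 36, which holds, so solutions exist.
List candidates x ≡ 18 (mod 60): 18, 78, 138, 198, 258, 318. Modulo 88 these are 18, 78, 50, 22, 82, 54; 318 gives 54 as required.
Indeed 318 ≡ 18 (mod 60) and 318 ≡ 54 (mod 88).

x = 318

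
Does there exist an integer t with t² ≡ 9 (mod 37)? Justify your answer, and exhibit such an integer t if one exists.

Take t = 3. Then 3² = 9, and since 0 ≤ 9 < 37 this is already reduced: 3² ≡ 9 (mod 37).

t = 3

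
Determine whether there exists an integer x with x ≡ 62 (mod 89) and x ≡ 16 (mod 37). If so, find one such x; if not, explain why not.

gcd(89, 37) = 1, so the Chinese Remainder Theorem guarantees exactly one residue class mod 3293 satisfying both.
Any solution of the first congruence is x = 62 + 89t; substituting into the second, 89t ≡ 16 − 62 ≡ 28 (mod 37).
89 ≡ 15 (mod 37), so this reads 15t ≡ 28 (mod 37). Since 15·5 = 75 = 2·37 + 1, the inverse of 15 mod 37 is 5.
Multiplying by 5: t ≡ 5·28 = 140 ≡ 29 (mod 37).
With t = 29: x = 62 + 89·29 = 2643.
Verify: 2643 = 29·89 + 62 and 2643 = 71·37 + 16. ✓

x = 2643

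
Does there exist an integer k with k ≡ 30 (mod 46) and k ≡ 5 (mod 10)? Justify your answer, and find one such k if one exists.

No such integer exists.

Both moduli are multiples of 2 = gcd(46, 10), so any solution would satisfy k ≡ 30 and k ≡ 5 modulo 2 simultaneously.
But 30 mod 2 = 0 while 5 mod 2 = 1, a contradiction.
So no integer satisfies both congruences.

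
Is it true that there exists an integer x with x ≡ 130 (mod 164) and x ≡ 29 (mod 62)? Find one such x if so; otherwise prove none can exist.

Reduce both congruences modulo 2, which divides 164 and 62: they say x ≡ 130 (mod 2) and x ≡ 29 (mod 2).
However 130 ≡ 0 and 29 ≡ 1 (mod 2), and 0 ≠ 1.
Hence the system has no solution.

No, no such integer exists.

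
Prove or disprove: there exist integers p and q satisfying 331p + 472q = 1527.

p = 421, q = -292

Since gcd(331, 472) = 1, every integer is an integer combination of 331 and 472.
Run the Euclidean algorithm on 472 and 331: 472 = 1·331 + 141, 331 = 2·141 + 49, 141 = 2·49 + 43, 49 = 1·43 + 6, 43 = 7·6 + 1, 6 = 6·1 + 0.
Working back up the chain: 1 = 43 − 7·6 = 43 − 7·(49 − 1·43) = −7·49 + 8·43 = −7·49 + 8·(141 − 2·49) = 8·141 − 23·49 = 8·141 − 23·(331 − 2·141) = −23·331 + 54·141 = −23·331 + 54·(472 − 1·331) = 54·472 − 77·331. So 331·(-77) + 472·54 = 1.
Times 1527: 331·(-117579) + 472·82458 = 1527, so (-117579, 82458) solves it.
The general solution is p = -117579 + 472k, q = 82458 − 331k; taking k = 250 gives the smaller pair p = 421, q = -292.
Check: 331·421 + 472·(-292) = 139351 − 137824 = 1527. ✓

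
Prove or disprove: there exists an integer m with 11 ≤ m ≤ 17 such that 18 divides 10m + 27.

For m = 11, 12, …, 17 the values of 10m + 27 modulo 18 are 11, 3, 13, 5, 15, 7, 17 respectively.
The residue 0 does not occur, so no m in [11, 17] makes 10m + 27 a multiple of 18.

There is no such integer m in that range.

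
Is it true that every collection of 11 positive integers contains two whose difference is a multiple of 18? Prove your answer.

No; for instance {21, 22, 23, 24, 25, 26, 27, 28, 29, 30, 31} is a counterexample.

Try 11 consecutive integers, 21, 22, …, 31. Their remainders mod 18 are 3, 4, 5, 6, 7, 8, 9, 10, 11, 12, 13 — pairwise different, as any 11 ≤ 18 consecutive integers have distinct residues.
The differences between them range over 1, …, 10, none of which is divisible by 18.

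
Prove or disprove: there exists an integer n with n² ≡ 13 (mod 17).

n = 8

n = 8 works: 8² = 64, and 64 − 13 = 51 = 3·17.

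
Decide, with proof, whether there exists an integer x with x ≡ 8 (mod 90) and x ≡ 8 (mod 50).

x = 8

gcd(90, 50) = 10. A simultaneous solution exists iff 8 ≡ 8 (mod 10); here 8 mod 10 = 8 = 8 mod 10, so it does.
The smallest candidate x = 8 works directly: 8 ≡ 8 (mod 50).
Verify: 8 = 0·90 + 8 and 8 = 0·50 + 8. ✓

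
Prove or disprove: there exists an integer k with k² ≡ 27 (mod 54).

Take k = 45. Then 45² = 2025 = 37·54 + 27, so 45² ≡ 27 (mod 54).

k = 45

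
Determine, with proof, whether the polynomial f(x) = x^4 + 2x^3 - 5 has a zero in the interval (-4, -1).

f(-4) = 123 and f(-1) = -6, which have opposite signs.
Since f is a polynomial it is continuous on [-4, -1].
By the Intermediate Value Theorem f must vanish at some point of (-4, -1).

Such a root exists.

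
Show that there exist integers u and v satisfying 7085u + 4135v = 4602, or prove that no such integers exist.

gcd(7085, 4135) = 5, so every integer of the form 7085u + 4135v is a multiple of 5.
However 4602 leaves remainder 2 on division by 5.
Hence no integers u, v satisfy the equation.

No, no such integers exist.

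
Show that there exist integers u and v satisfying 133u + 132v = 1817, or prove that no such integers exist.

Since gcd(133, 132) = 1, every integer is an integer combination of 133 and 132.
Dividing repeatedly: 133 = 1·132 + 1, 132 = 132·1 + 0.
Unwinding: 1 = 133 − 1·132, i.e. 133·1 + 132·(-1) = 1.
Scaling by 1817 gives the particular solution (u, v) = (1817, -1817).
The general solution is u = 1817 + 132k, v = -1817 − 133k; taking k = -13 gives the smaller pair u = 101, v = -88.
Indeed 133·101 + 132·(-88) = 13433 − 11616 = 1817.

u = 101, v = -88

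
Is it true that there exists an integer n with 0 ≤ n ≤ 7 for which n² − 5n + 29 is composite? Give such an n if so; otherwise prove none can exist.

At n = 6: 6² − 5·6 + 29 = 35 = 5·7, which is composite.

n = 6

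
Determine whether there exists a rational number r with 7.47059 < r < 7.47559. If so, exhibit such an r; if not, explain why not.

r = 142/19

Look for a denominator N such that an integer falls strictly between N·7.47059 and N·7.47559. N = 19 works: 19·7.47059 = 141.94121 < 142 < 142.03621 = 19·7.47559.
Dividing back, 7.47059 < 142/19 < 7.47559, and 142/19 is rational.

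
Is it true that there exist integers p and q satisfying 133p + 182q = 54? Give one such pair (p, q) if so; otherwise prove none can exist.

Both 133 and 182 are divisible by gcd(133, 182) = 7, hence so is any combination 133p + 182q.
But 54 = 7·7 + 5, so 7 ∤ 54.
Hence no integers p, q satisfy the equation.

There are no such integers.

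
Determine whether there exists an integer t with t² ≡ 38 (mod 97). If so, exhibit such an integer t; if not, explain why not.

Apply Euler's criterion with the prime 97: 38 is a quadratic residue iff 38^48 ≡ 1 (mod 97), and a non-residue iff it is ≡ −1.
Repeated squaring mod 97: 38^2 = 1444 ≡ 86; 38^4 ≡ 86² = 7396 ≡ 24; 38^8 ≡ 24² = 576 ≡ 91; 38^16 ≡ 91² = 8281 ≡ 36; 38^32 ≡ 36² = 1296 ≡ 35.
Since 48 = 32 + 16, 38^48 ≡ 35 · 36; multiplying out mod 97: 35·36 = 1260 ≡ 96. Thus 38^48 ≡ 96 ≡ −1 (mod 97).
The value −1 means 38 is a non-residue modulo 97, so t² ≡ 38 (mod 97) is impossible.

There is no such integer.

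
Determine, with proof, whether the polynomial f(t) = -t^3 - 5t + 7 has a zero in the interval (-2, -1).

f(-2) = 25 and f(-1) = 13, both positive.
f'(t) = -3t^2 - 5 has discriminant 0² − 4·(-3)·(-5) = -60 < 0, so f' has no real roots and is negative for every real t.
So f is strictly decreasing; between -2 and -1 its values lie between f(-2) = 25 and f(-1) = 13, all positive. Therefore f has no root in (-2, -1).

f has no root in that interval.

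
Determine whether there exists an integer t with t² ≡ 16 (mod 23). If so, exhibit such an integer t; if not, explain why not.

t = 19 works: 19² = 361, and 361 − 16 = 345 = 15·23.

t = 19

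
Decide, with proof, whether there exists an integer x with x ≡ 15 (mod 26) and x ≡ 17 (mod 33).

x = 743

The moduli 26 and 33 are coprime, so by the Chinese Remainder Theorem a unique solution modulo 858 exists.
Any solution of the first congruence is x = 15 + 26t; substituting into the second, 26t ≡ 17 − 15 ≡ 2 (mod 33).
Note 26·14 = 364 ≡ 1 (mod 33) (as 364 − 1 = 11·33), so 26⁻¹ ≡ 14.
Therefore t ≡ 14·2 = 28 (mod 33).
Taking t = 28 gives x = 15 + 26·28 = 743.
Check: 743 mod 26 = 15, 743 mod 33 = 17. ✓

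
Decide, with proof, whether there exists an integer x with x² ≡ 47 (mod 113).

113 is prime, so by Euler's criterion 47 is a square mod 113 iff 47^((113−1)/2) = 47^56 ≡ 1 (mod 113).
Squaring successively (mod 113): 47^2 = 2209 ≡ 62; 47^4 ≡ 62² = 3844 ≡ 2; 47^8 ≡ 2² = 4 ≡ 4; 47^16 ≡ 4² = 16 ≡ 16; 47^32 ≡ 16² = 256 ≡ 30.
Since 56 = 32 + 16 + 8, 47^56 ≡ 30 · 16 · 4; multiplying out mod 113: 30·16 = 480 ≡ 28, then 28·4 = 112 ≡ 112. Thus 47^56 ≡ 112 ≡ −1 (mod 113).
By Euler's criterion 47 is a quadratic non-residue mod 113: no x satisfies x² ≡ 47 (mod 113).

No, no such integer exists.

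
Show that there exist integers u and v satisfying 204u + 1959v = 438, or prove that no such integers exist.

Since gcd(204, 1959) = 3 and 438 = 3·146, Bézout's identity guarantees a solution.
Dividing through by 3 reduces the equation to 68u + 653v = 146.
Euclidean algorithm: 653 = 9·68 + 41, 68 = 1·41 + 27, 41 = 1·27 + 14, 27 = 1·14 + 13, 14 = 1·13 + 1, 13 = 13·1 + 0.
Working back up the chain: 1 = 14 − 1·13 = 14 − (27 − 1·14) = −27 + 2·14 = −27 + 2·(41 − 1·27) = 2·41 − 3·27 = 2·41 − 3·(68 − 1·41) = −3·68 + 5·41 = −3·68 + 5·(653 − 9·68) = 5·653 − 48·68. So 68·(-48) + 653·5 = 1.
Times 146: 68·(-7008) + 653·730 = 146, so (-7008, 730) solves it.
Adding 11·653 to u and subtracting 11·68 from v gives the tidier solution (175, -18).
Indeed 204·175 + 1959·(-18) = 35700 − 35262 = 438.

u = 175, v = -18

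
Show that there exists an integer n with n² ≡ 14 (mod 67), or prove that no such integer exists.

Take n = 58. Then 58² = 3364 = 50·67 + 14, so 58² ≡ 14 (mod 67).

n = 58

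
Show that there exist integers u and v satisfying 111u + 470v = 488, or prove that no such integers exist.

Since gcd(111, 470) = 1, every integer is an integer combination of 111 and 470.
Dividing repeatedly: 470 = 4·111 + 26, 111 = 4·26 + 7, 26 = 3·7 + 5, 7 = 1·5 + 2, 5 = 2·2 + 1, 2 = 2·1 + 0.
Back-substituting, 1 = 5 − 2·2 = 5 − 2·(7 − 1·5) = −2·7 + 3·5 = −2·7 + 3·(26 − 3·7) = 3·26 − 11·7 = 3·26 − 11·(111 − 4·26) = −11·111 + 47·26 = −11·111 + 47·(470 − 4·111) = 47·470 − 199·111; that is, 111·(-199) + 470·47 = 1.
Scaling by 488 gives the particular solution (u, v) = (-97112, 22936).
The general solution is u = -97112 + 470k, v = 22936 − 111k; taking k = 207 gives the smaller pair u = 178, v = -41.
Indeed 111·178 + 470·(-41) = 19758 − 19270 = 488.

u = 178, v = -41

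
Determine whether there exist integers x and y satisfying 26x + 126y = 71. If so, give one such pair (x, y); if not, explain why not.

No such integers exist.

gcd(26, 126) = 2, so every integer of the form 26x + 126y is a multiple of 2.
But 71 is not a multiple of 2 (it leaves remainder 1).
Hence no integers x, y satisfy the equation.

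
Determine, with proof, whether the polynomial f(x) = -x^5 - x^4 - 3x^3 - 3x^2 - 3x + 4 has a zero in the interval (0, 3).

Yes, f has a root in the interval.

f(0) = 4 and f(3) = -437, which have opposite signs.
As a polynomial, f is continuous on every closed interval.
By the Intermediate Value Theorem f must vanish at some point of (0, 3).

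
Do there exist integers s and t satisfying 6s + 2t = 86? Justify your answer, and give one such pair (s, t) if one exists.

Since gcd(6, 2) = 2 and 86 = 2·43, Bézout's identity guarantees a solution.
Dividing through by 2 reduces the equation to 3s + 1t = 43.
The coefficient of t is 1, so setting s = 0 and t = 43 already solves it.
Indeed 6·0 + 2·43 = 0 + 86 = 86.

s = 0, t = 43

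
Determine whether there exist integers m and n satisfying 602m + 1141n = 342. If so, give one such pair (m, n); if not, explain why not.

Both 602 and 1141 are divisible by gcd(602, 1141) = 7, hence so is any combination 602m + 1141n.
However 342 leaves remainder 6 on division by 7.
Hence no integers m, n satisfy the equation.

No such integers exist.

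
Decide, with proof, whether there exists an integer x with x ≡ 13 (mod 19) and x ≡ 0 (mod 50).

gcd(19, 50) = 1, so the Chinese Remainder Theorem guarantees exactly one residue class mod 950 satisfying both.
Any solution of the first congruence is x = 13 + 19t; substituting into the second, 19t ≡ 0 − 13 ≡ 37 (mod 50).
Note 19·29 = 551 ≡ 1 (mod 50) (as 551 − 1 = 11·50), so 19⁻¹ ≡ 29.
Multiplying by 29: t ≡ 29·37 = 1073 ≡ 23 (mod 50).
Taking t = 23 gives x = 13 + 19·23 = 450.
Indeed 450 ≡ 13 (mod 19) and 450 ≡ 0 (mod 50).

x = 450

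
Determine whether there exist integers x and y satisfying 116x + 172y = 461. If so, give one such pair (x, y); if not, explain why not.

Both 116 and 172 are divisible by gcd(116, 172) = 4, hence so is any combination 116x + 172y.
But 461 = 4·115 + 1, so 4 ∤ 461.
Therefore 116x + 172y = 461 has no solution in integers.

There are no such integers.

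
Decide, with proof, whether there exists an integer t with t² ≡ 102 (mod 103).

103 is prime, so by Euler's criterion 102 is a square mod 103 iff 102^((103−1)/2) = 102^51 ≡ 1 (mod 103).
Repeated squaring mod 103: 102^2 = 10404 ≡ 1; 102^4 ≡ 1² = 1 ≡ 1; 102^8 ≡ 1² = 1 ≡ 1; 102^16 ≡ 1² = 1 ≡ 1; 102^32 ≡ 1² = 1 ≡ 1.
Since 51 = 32 + 16 + 2 + 1, 102^51 ≡ 1 · 1 · 1 · 102; multiplying out mod 103: 1·1 = 1 ≡ 1, then 1·1 = 1 ≡ 1, then 1·102 = 102 ≡ 102. Thus 102^51 ≡ 102 ≡ −1 (mod 103).
The value −1 means 102 is a non-residue modulo 103, so t² ≡ 102 (mod 103) is impossible.

No, no such integer exists.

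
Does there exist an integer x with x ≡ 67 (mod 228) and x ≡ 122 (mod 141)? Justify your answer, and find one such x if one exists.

No, no such integer exists.

Reduce both congruences modulo 3, which divides 228 and 141: they say x ≡ 67 (mod 3) and x ≡ 122 (mod 3).
However 67 ≡ 1 and 122 ≡ 2 (mod 3), and 1 ≠ 2.
So no integer satisfies both congruences.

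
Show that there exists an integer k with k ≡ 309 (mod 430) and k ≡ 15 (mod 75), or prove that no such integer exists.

Reduce both congruences modulo 5, which divides 430 and 75: they say k ≡ 309 (mod 5) and k ≡ 15 (mod 5).
These are incompatible: 309 − 15 = 294 is not divisible by 5.
Therefore no such k exists.

No such integer exists.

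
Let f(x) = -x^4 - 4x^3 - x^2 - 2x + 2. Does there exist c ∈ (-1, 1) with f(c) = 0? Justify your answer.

Yes, f has a root in the interval.

f(-1) = 6 and f(1) = -6, which have opposite signs.
Since f is a polynomial it is continuous on [-1, 1].
By the Intermediate Value Theorem f must vanish at some point of (-1, 1).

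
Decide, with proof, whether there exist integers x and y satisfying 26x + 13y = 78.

x = 0, y = 6

gcd(26, 13) = 13, and 13 divides 78, so integer solutions exist.
Dividing through by 13 reduces the equation to 2x + 1y = 6.
With a unit coefficient on y, (x, y) = (0, 6) is an immediate solution.
Check: 26·0 + 13·6 = 0 + 78 = 78. ✓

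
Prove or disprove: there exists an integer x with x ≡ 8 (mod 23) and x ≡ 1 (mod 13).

Since 23 and 13 share no common factor, CRT says the pair of congruences has a solution (unique mod 299).
Write x = 8 + 23t and require 8 + 23t ≡ 1 (mod 13), i.e. 23t ≡ 6 (mod 13).
23 ≡ 10 (mod 13), so this reads 10t ≡ 6 (mod 13). To invert 10 modulo 13: 13 = 1·10 + 3, 10 = 3·3 + 1, 3 = 3·1 + 0, and unwinding, 1 = 10 − 3·3 = 10 − 3·(13 − 1·10) = −3·13 + 4·10. Thus 10⁻¹ ≡ 4 (mod 13).
Multiplying by 4: t ≡ 4·6 = 24 ≡ 11 (mod 13).
Taking t = 11 gives x = 8 + 23·11 = 261.
Check: 261 mod 23 = 8, 261 mod 13 = 1. ✓

x = 261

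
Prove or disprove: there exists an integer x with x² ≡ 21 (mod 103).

There is no such integer.

Apply Euler's criterion with the prime 103: 21 is a quadratic residue iff 21^51 ≡ 1 (mod 103), and a non-residue iff it is ≡ −1.
Repeated squaring mod 103: 21^2 = 441 ≡ 29; 21^4 ≡ 29² = 841 ≡ 17; 21^8 ≡ 17² = 289 ≡ 83; 21^16 ≡ 83² = 6889 ≡ 91; 21^32 ≡ 91² = 8281 ≡ 41.
Since 51 = 32 + 16 + 2 + 1, 21^51 ≡ 41 · 91 · 29 · 21; multiplying out mod 103: 41·91 = 3731 ≡ 23, then 23·29 = 667 ≡ 49, then 49·21 = 1029 ≡ 102. Thus 21^51 ≡ 102 ≡ −1 (mod 103).
The value −1 means 21 is a non-residue modulo 103, so x² ≡ 21 (mod 103) is impossible.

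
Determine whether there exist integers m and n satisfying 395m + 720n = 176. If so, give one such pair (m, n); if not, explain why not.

Any value of 395m + 720n is a multiple of gcd(395, 720) = 5.
But 176 is not a multiple of 5 (it leaves remainder 1).
Hence no integers m, n satisfy the equation.

No, no such integers exist.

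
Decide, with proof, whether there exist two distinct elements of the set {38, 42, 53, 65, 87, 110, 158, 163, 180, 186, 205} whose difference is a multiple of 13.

Reduce each element modulo 13: 38↦12, 42↦3, 53↦1, 65↦0, 87↦9, 110↦6, 158↦2, 163↦7, 180↦11, 186↦4, 205↦10.
No residue repeats among the 11 elements, so no pair has difference ≡ 0 (mod 13).

No, no such pair exists.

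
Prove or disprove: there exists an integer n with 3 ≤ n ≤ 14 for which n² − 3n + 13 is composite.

n = 13

At n = 13: 13² − 3·13 + 13 = 143 = 11·13, which is composite.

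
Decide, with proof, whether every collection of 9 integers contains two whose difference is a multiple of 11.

Take the 9 consecutive integers 28, 29, …, 36: their residues mod 11 are all distinct because 9 ≤ 11.
No two share a residue, so no pair has difference divisible by 11; the claim fails for this set.

No, the set {28, 29, 30, 31, 32, 33, 34, 35, 36} is a counterexample.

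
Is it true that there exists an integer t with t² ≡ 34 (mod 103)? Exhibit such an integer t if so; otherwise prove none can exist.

Take t = 31. Then 31² = 961 = 9·103 + 34, so 31² ≡ 34 (mod 103).

t = 31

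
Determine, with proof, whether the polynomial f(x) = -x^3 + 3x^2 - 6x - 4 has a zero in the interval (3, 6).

f(3) = -22 and f(6) = -148, both negative.
The derivative f'(x) = -3x^2 + 6x - 6 is a quadratic with discriminant 6² − 4·(-3)·(-6) = -36 < 0; it never vanishes, so it is always negative (sign of the leading coefficient).
So f is strictly decreasing; between 3 and 6 its values lie between f(3) = -22 and f(6) = -148, all negative. Therefore f has no root in (3, 6).

f has no root in that interval.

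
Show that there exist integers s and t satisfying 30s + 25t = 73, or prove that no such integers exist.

No such integers exist.

gcd(30, 25) = 5, so every integer of the form 30s + 25t is a multiple of 5.
However 73 leaves remainder 3 on division by 5.
So the equation is unsolvable over ℤ.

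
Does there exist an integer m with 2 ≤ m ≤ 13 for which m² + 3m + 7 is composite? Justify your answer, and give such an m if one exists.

m = 11

At m = 11: 11² + 3·11 + 7 = 161 = 7·23, which is composite.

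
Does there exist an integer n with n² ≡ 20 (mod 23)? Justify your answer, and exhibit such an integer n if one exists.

No such integer exists.

Apply Euler's criterion with the prime 23: 20 is a quadratic residue iff 20^11 ≡ 1 (mod 23), and a non-residue iff it is ≡ −1.
Repeated squaring mod 23: 20^2 = 400 ≡ 9; 20^4 ≡ 9² = 81 ≡ 12; 20^8 ≡ 12² = 144 ≡ 6.
Since 11 = 8 + 2 + 1, 20^11 ≡ 6 · 9 · 20; multiplying out mod 23: 6·9 = 54 ≡ 8, then 8·20 = 160 ≡ 22. Thus 20^11 ≡ 22 ≡ −1 (mod 23).
The value −1 means 20 is a non-residue modulo 23, so n² ≡ 20 (mod 23) is impossible.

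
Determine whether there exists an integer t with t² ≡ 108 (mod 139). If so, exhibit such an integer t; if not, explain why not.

Apply Euler's criterion with the prime 139: 108 is a quadratic residue iff 108^69 ≡ 1 (mod 139), and a non-residue iff it is ≡ −1.
Squaring successively (mod 139): 108^2 = 11664 ≡ 127; 108^4 ≡ 127² = 16129 ≡ 5; 108^8 ≡ 5² = 25 ≡ 25; 108^16 ≡ 25² = 625 ≡ 69; 108^32 ≡ 69² = 4761 ≡ 35; 108^64 ≡ 35² = 1225 ≡ 113.
Since 69 = 64 + 4 + 1, 108^69 ≡ 113 · 5 · 108; multiplying out mod 139: 113·5 = 565 ≡ 9, then 9·108 = 972 ≡ 138. Thus 108^69 ≡ 138 ≡ −1 (mod 139).
The value −1 means 108 is a non-residue modulo 139, so t² ≡ 108 (mod 139) is impossible.

There is no such integer.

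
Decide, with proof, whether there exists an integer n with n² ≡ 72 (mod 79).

Take n = 54. Then 54² = 2916 = 36·79 + 72, so 54² ≡ 72 (mod 79).

n = 54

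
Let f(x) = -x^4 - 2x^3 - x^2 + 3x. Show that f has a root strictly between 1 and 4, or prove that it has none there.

The endpoint values f(1) = -1 and f(4) = -388 are both negative. Claim: f(x) < 0 for every x in (1, 4).
Substitute x = 1 + u, where 0 < u < 3 on the interval. Expanding, f(1 + u) = -u^4 - 6u^3 - 13u^2 - 9u - 1.
The nonzero coefficients here are all negative, so for u > 0 every term is negative (or zero), and the constant term -1 is strictly negative.
Therefore f(x) < 0 throughout (1, 4), and f has no zero there.

No.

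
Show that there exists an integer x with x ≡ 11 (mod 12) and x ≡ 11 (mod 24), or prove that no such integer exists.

gcd(12, 24) = 12. A simultaneous solution exists iff 11 ≡ 11 (mod 12); here 11 mod 12 = 11 = 11 mod 12, so it does.
The smallest candidate x = 11 works directly: 11 ≡ 11 (mod 24).
Indeed 11 ≡ 11 (mod 12) and 11 ≡ 11 (mod 24).

x = 11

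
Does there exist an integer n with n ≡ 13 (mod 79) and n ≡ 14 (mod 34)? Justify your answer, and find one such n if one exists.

n = 2462

Since 79 and 34 share no common factor, CRT says the pair of congruences has a solution (unique mod 2686).
Write n = 13 + 79t and require 13 + 79t ≡ 14 (mod 34), i.e. 79t ≡ 1 (mod 34).
79 ≡ 11 (mod 34), so this reads 11t ≡ 1 (mod 34). Since 11·31 = 341 = 10·34 + 1, the inverse of 11 mod 34 is 31.
Multiplying by 31: t ≡ 31·1 = 31 (mod 34).
Taking t = 31 gives n = 13 + 79·31 = 2462.
Verify: 2462 = 31·79 + 13 and 2462 = 72·34 + 14. ✓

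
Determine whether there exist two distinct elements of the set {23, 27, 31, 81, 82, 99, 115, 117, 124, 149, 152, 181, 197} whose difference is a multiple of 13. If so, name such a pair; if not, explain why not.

No such pair exists.

Residues mod 13: 23↦10, 27↦1, 31↦5, 81↦3, 82↦4, 99↦8, 115↦11, 117↦0, 124↦7, 149↦6, 152↦9, 181↦12, 197↦2.
These 13 residues are pairwise different, hence no difference of two elements is divisible by 13.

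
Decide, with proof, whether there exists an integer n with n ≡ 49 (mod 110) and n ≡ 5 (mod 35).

gcd(110, 35) = 5. If n ≡ 49 (mod 110) and n ≡ 5 (mod 35), then n ≡ 49 (mod 5) and n ≡ 5 (mod 5).
But 49 mod 5 = 4 while 5 mod 5 = 0, a contradiction.
Hence the system has no solution.

There is no such integer.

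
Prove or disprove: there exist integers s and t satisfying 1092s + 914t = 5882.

s = 336, t = -395

Since gcd(1092, 914) = 2 and 5882 = 2·2941, Bézout's identity guarantees a solution.
Dividing through by 2 reduces the equation to 546s + 457t = 2941.
Euclidean algorithm: 546 = 1·457 + 89, 457 = 5·89 + 12, 89 = 7·12 + 5, 12 = 2·5 + 2, 5 = 2·2 + 1, 2 = 2·1 + 0.
Back-substituting, 1 = 5 − 2·2 = 5 − 2·(12 − 2·5) = −2·12 + 5·5 = −2·12 + 5·(89 − 7·12) = 5·89 − 37·12 = 5·89 − 37·(457 − 5·89) = −37·457 + 190·89 = −37·457 + 190·(546 − 1·457) = 190·546 − 227·457; that is, 546·190 + 457·(-227) = 1.
Scaling by 2941 gives the particular solution (s, t) = (558790, -667607).
The general solution is s = 558790 + 457k, t = -667607 − 546k; taking k = -1222 gives the smaller pair s = 336, t = -395.
Indeed 1092·336 + 914·(-395) = 366912 − 361030 = 5882.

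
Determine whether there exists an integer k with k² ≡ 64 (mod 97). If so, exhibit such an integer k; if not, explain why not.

k = 8

Take k = 8. Then 8² = 64, and since 0 ≤ 64 < 97 this is already reduced: 8² ≡ 64 (mod 97).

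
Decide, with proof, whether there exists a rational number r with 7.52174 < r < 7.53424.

r = 113/15

Scale by 15: the interval becomes (112.82610, 113.01360), which contains the integer 113.
So r = 113/15 works: it is a ratio of integers, and dividing 15·7.52174 < 113 < 15·7.53424 through by 15 gives 7.52174 < 113/15 < 7.53424.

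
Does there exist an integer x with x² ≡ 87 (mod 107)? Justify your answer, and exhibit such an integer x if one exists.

x = 80

Take x = 80. Then 80² = 6400 = 59·107 + 87, so 80² ≡ 87 (mod 107).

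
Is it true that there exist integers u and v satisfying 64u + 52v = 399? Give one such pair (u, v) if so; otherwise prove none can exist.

No, no such integers exist.

Any value of 64u + 52v is a multiple of gcd(64, 52) = 4.
However 399 leaves remainder 3 on division by 4.
Hence no integers u, v satisfy the equation.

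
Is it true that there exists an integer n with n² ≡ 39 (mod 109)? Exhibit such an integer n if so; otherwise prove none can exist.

109 is prime, so by Euler's criterion 39 is a square mod 109 iff 39^((109−1)/2) = 39^54 ≡ 1 (mod 109).
Squaring successively (mod 109): 39^2 = 1521 ≡ 104; 39^4 ≡ 104² = 10816 ≡ 25; 39^8 ≡ 25² = 625 ≡ 80; 39^16 ≡ 80² = 6400 ≡ 78; 39^32 ≡ 78² = 6084 ≡ 89.
Since 54 = 32 + 16 + 4 + 2, 39^54 ≡ 89 · 78 · 25 · 104; multiplying out mod 109: 89·78 = 6942 ≡ 75, then 75·25 = 1875 ≡ 22, then 22·104 = 2288 ≡ 108. Thus 39^54 ≡ 108 ≡ −1 (mod 109).
By Euler's criterion 39 is a quadratic non-residue mod 109: no n satisfies n² ≡ 39 (mod 109).

No such integer exists.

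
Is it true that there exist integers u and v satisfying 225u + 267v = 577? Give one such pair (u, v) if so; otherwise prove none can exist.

There are no such integers.

gcd(225, 267) = 3, so every integer of the form 225u + 267v is a multiple of 3.
But 577 = 3·192 + 1, so 3 ∤ 577.
So the equation is unsolvable over ℤ.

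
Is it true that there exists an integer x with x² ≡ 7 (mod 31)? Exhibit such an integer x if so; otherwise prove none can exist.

x = 21 works: 21² = 441, and 441 − 7 = 434 = 14·31.

x = 21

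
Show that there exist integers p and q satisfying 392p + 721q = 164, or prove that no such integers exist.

No such integers exist.

Any value of 392p + 721q is a multiple of gcd(392, 721) = 7.
But 164 is not a multiple of 7 (it leaves remainder 3).
Hence no integers p, q satisfy the equation.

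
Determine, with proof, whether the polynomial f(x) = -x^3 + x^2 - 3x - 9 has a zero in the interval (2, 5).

f(2) = -19 and f(5) = -124, both negative.
f'(x) = -3x^2 + 2x - 3 has discriminant 2² − 4·(-3)·(-3) = -32 < 0, so f' has no real roots and is negative for every real x.
So f is strictly decreasing; between 2 and 5 its values lie between f(2) = -19 and f(5) = -124, all negative. Therefore f has no root in (2, 5).

No such root exists.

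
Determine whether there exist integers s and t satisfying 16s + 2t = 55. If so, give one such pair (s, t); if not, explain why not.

No, no such integers exist.

Any value of 16s + 2t is a multiple of gcd(16, 2) = 2.
However 55 leaves remainder 1 on division by 2.
Therefore 16s + 2t = 55 has no solution in integers.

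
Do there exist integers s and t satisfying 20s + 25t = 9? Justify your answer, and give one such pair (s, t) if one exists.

There are no such integers.

Both 20 and 25 are divisible by gcd(20, 25) = 5, hence so is any combination 20s + 25t.
However 9 leaves remainder 4 on division by 5.
Hence no integers s, t satisfy the equation.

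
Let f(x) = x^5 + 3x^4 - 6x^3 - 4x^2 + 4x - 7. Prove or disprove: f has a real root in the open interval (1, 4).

f(1) = -9 and f(4) = 1353, which have opposite signs.
f is continuous everywhere (it is a polynomial), in particular on [1, 4].
By the Intermediate Value Theorem f must vanish at some point of (1, 4).

Such a root exists.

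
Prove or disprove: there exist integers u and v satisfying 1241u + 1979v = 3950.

1241 and 1979 are coprime, so 1241u + 1979v ranges over all of ℤ.
Dividing repeatedly: 1979 = 1·1241 + 738, 1241 = 1·738 + 503, 738 = 1·503 + 235, 503 = 2·235 + 33, 235 = 7·33 + 4, 33 = 8·4 + 1, 4 = 4·1 + 0.
Back-substituting, 1 = 33 − 8·4 = 33 − 8·(235 − 7·33) = −8·235 + 57·33 = −8·235 + 57·(503 − 2·235) = 57·503 − 122·235 = 57·503 − 122·(738 − 1·503) = −122·738 + 179·503 = −122·738 + 179·(1241 − 1·738) = 179·1241 − 301·738 = 179·1241 − 301·(1979 − 1·1241) = −301·1979 + 480·1241; that is, 1241·480 + 1979·(-301) = 1.
Multiplying through by 3950: u = 480·3950 = 1896000, v = (-301)·3950 = -1188950 is a solution.
Shifting by a multiple of (1979, −1241) keeps it a solution: u = 1896000 − 958·1979 = 118, v = -1188950 + 958·1241 = -72.
Check: 1241·118 + 1979·(-72) = 146438 − 142488 = 3950. ✓

u = 118, v = -72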